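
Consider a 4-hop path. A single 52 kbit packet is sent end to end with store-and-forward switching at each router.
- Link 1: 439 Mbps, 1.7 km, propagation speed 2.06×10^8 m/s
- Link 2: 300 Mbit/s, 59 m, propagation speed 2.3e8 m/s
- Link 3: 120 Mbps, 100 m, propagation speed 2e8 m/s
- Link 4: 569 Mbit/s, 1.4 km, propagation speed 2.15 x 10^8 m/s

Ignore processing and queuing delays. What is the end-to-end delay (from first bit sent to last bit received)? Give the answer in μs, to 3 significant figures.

832 μs

L = 52000 bits.
Transmission delays (L/R per hop): 118.451, 173.333, 433.333, 91.3884 μs; sum = 816.506 μs.
Propagation delays (d/s per hop): 8.25243, 0.256522, 0.5, 6.51163 μs; sum = 15.5206 μs.
End-to-end = 832 μs.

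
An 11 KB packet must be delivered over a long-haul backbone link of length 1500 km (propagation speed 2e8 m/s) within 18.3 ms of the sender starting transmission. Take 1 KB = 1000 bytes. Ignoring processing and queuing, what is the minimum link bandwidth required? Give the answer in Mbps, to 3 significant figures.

L = 88000 bits.
Propagation delay = 1500000 / 200000000 = 7.5 ms.
Transmission budget = 18.3 − 7.5 = 10.8 ms.
R ≥ L / t_tx = 88000 bits / 0.0108 s = 8.15 Mbps.

8.15 Mbps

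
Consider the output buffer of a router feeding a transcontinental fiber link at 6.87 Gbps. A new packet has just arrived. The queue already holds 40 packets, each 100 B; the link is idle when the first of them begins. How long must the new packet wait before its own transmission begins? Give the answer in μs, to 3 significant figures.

Each queued packet: L/R = 800/6870000000 = 0.116448 μs.
40 queued → 4.65793 μs.
Queuing delay = 4.66 μs.

4.66 μs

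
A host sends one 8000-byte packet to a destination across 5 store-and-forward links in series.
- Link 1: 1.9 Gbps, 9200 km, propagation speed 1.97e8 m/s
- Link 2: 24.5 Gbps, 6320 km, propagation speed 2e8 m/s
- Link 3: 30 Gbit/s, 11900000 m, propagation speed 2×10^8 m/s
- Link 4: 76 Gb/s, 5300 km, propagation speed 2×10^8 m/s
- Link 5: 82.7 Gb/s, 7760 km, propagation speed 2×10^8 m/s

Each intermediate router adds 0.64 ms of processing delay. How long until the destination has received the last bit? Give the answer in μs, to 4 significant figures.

L = 8000 × 8 = 64000 bits.
Transmission delays (L/R per hop): 33.6842, 2.61224, 2.13333, 0.842105, 0.773881 μs; sum = 40.0458 μs.
Propagation delays (d/s per hop): 46700.5, 31600, 59500, 26500, 38800 μs; sum = 203101 μs.
Processing at 4 router(s): 4 × 0.64 ms = 2560 μs.
End-to-end = 205700 μs.

205700 μs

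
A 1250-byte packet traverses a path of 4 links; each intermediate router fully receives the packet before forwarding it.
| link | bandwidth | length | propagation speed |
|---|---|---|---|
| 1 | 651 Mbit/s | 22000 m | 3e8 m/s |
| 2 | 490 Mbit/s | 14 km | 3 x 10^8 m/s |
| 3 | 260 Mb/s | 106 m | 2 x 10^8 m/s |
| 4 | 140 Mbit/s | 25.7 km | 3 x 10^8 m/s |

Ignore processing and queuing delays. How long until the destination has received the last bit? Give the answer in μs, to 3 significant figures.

L = 1250 × 8 = 10000 bits.
Transmission delays (L/R per hop): 15.361, 20.4082, 38.4615, 71.4286 μs; sum = 145.659 μs.
Propagation delays (d/s per hop): 73.3333, 46.6667, 0.53, 85.6667 μs; sum = 206.197 μs.
End-to-end = 352 μs.

352 μs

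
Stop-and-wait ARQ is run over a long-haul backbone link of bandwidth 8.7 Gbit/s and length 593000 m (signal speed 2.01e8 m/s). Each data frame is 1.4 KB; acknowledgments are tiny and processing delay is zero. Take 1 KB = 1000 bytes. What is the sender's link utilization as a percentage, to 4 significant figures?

t_tx = L/R = 11200/8700000000 = 1.28736e-06 s.
t_prop = 593000/2.01e+08 = 0.00295025 s; RTT = 0.0059005 s.
Cycle = t_tx + RTT = 0.00590178 s.
Utilization = t_tx / cycle = 1.28736e-06/0.00590178 = 0.02181 %.

0.02181 %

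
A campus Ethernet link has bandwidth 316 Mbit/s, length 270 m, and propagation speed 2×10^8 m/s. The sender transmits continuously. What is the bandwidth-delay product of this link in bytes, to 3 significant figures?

53.3 bytes

Propagation delay = 270 / 200000000 = 1.35e-06 s.
BDP = R × t_prop = 316000000 × 1.35e-06 = 426.6 bits.
In bytes: 426.6/8 = 53.3 bytes.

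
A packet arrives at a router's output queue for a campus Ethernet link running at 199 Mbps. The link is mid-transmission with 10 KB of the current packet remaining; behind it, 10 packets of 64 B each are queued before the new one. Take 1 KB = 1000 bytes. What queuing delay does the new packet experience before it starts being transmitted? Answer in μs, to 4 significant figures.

Each queued packet: L/R = 512/199000000 = 2.57286 μs.
10 queued → 25.7286 μs.
Plus remaining 80000 bits of current packet: 402.01 μs.
Queuing delay = 427.7 μs.

427.7 μs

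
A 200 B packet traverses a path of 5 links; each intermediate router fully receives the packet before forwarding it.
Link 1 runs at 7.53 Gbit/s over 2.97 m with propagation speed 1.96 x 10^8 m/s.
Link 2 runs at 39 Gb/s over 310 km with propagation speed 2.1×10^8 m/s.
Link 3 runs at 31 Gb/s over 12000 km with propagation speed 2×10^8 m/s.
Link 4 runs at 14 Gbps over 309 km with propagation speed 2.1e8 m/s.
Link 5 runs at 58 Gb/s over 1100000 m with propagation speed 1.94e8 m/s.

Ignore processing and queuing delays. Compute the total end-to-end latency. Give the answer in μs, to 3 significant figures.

68600 μs

L = 200 × 8 = 1600 bits.
Transmission delays (L/R per hop): 0.212483, 0.0410256, 0.0516129, 0.114286, 0.0275862 μs; sum = 0.446994 μs.
Propagation delays (d/s per hop): 0.0151531, 1476.19, 60000, 1471.43, 5670.1 μs; sum = 68617.7 μs.
End-to-end = 68600 μs.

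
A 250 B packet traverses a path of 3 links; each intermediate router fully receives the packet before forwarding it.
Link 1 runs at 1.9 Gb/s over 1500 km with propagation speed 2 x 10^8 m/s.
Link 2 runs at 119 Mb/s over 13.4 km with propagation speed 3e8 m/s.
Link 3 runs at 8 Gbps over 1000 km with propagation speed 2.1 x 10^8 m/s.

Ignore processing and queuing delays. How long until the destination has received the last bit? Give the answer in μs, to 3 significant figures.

12300 μs

L = 250 × 8 = 2000 bits.
Transmission delays (L/R per hop): 1.05263, 16.8067, 0.25 μs; sum = 18.1094 μs.
Propagation delays (d/s per hop): 7500, 44.6667, 4761.9 μs; sum = 12306.6 μs.
End-to-end = 12300 μs.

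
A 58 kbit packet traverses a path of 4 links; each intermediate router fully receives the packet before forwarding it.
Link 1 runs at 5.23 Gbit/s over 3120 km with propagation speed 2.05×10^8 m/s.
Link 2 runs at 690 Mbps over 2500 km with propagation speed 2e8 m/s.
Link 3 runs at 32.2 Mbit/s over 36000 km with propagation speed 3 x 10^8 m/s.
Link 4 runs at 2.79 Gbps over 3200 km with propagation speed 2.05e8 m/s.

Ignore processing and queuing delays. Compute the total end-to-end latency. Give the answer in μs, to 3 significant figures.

165000 μs

L = 58000 bits.
Transmission delays (L/R per hop): 11.0899, 84.058, 1801.24, 20.7885 μs; sum = 1917.18 μs.
Propagation delays (d/s per hop): 15219.5, 12500, 120000, 15609.8 μs; sum = 163329 μs.
End-to-end = 165000 μs.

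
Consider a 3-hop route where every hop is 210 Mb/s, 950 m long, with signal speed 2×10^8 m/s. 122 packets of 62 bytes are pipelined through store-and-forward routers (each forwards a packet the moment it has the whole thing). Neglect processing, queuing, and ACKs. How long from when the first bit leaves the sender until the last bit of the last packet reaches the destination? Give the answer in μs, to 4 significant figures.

307.1 μs

Per-hop transmission t_tx = L/R = 496/210000000 = 2.3619 μs.
Per-hop propagation t_prop = 950/200000000 = 4.75 μs.
Pipeline fill: first packet needs 3·t_tx to clear all hops; remaining 121 packets each add one t_tx.
Total = (3+122-1)·t_tx + 3·t_prop = 124·2.3619 + 3·4.75 = 307.1 μs.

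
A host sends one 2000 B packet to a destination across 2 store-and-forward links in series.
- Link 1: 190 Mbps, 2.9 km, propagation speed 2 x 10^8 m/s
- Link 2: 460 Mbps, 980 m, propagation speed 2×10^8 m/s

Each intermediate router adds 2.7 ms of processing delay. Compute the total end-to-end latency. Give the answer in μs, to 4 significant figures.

L = 2000 × 8 = 16000 bits.
Transmission delays (L/R per hop): 84.2105, 34.7826 μs; sum = 118.993 μs.
Propagation delays (d/s per hop): 14.5, 4.9 μs; sum = 19.4 μs.
Processing at 1 router(s): 1 × 2.7 ms = 2700 μs.
End-to-end = 2838 μs.

2838 μs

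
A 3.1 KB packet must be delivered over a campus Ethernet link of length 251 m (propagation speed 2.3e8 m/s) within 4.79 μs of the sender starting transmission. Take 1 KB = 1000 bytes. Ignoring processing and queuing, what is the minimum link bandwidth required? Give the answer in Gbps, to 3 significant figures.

6.71 Gbps

L = 24800 bits.
Propagation delay = 251 / 2.3e+08 = 1.0913 μs.
Transmission budget = 4.79 − 1.0913 = 3.6987 μs.
R ≥ L / t_tx = 24800 bits / 3.6987e-06 s = 6.71 Gbps.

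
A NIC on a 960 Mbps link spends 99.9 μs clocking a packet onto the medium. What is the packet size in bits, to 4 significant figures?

95900 bits

L = R × t_tx = 960000000 b/s × 9.99e-05 s = 95904 bits.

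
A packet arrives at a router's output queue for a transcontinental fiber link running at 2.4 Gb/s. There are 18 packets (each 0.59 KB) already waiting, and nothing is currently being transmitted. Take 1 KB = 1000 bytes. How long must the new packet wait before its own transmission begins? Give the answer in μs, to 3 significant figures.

35.4 μs

Each queued packet: L/R = 4720/2400000000 = 1.96667 μs.
18 queued → 35.4 μs.
Queuing delay = 35.4 μs.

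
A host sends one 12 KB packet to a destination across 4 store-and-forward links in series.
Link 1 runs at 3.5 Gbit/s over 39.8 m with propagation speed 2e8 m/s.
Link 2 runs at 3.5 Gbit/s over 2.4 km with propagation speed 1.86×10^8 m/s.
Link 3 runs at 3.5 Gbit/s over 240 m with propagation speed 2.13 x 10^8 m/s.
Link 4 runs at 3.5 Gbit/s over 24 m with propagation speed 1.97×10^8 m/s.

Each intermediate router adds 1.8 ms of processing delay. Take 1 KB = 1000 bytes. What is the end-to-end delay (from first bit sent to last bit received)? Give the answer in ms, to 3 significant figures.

5.52 ms

L = 96000 bits.
Transmission delay per hop = L/R = 96000/3500000000 = 0.0274286 ms; 4 hops → 0.109714 ms.
Propagation delays (d/s per hop): 0.000199, 0.0129032, 0.00112676, 0.000121827 ms; sum = 0.0143508 ms.
Processing at 3 router(s): 3 × 1.8 ms = 5.4 ms.
End-to-end = 5.52 ms.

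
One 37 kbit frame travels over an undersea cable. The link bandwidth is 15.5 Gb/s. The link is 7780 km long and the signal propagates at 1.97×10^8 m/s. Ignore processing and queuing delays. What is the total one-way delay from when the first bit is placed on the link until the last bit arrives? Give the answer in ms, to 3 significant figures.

39.5 ms

L = 37000 bits.
Transmission delay = L/R = 37000 / 15500000000 = 0.0023871 ms.
Propagation delay = d/s = 7780000 m / 197000000 m/s = 39.4924 ms.
Total = 39.5 ms.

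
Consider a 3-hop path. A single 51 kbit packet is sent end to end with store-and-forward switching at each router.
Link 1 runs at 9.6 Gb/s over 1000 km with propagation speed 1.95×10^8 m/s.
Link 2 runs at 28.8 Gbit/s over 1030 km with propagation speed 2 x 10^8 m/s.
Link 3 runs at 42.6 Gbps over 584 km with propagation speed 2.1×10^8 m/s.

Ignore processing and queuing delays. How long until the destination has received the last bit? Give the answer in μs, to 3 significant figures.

L = 51000 bits.
Transmission delays (L/R per hop): 5.3125, 1.77083, 1.19718 μs; sum = 8.28052 μs.
Propagation delays (d/s per hop): 5128.21, 5150, 2780.95 μs; sum = 13059.2 μs.
End-to-end = 13100 μs.

13100 μs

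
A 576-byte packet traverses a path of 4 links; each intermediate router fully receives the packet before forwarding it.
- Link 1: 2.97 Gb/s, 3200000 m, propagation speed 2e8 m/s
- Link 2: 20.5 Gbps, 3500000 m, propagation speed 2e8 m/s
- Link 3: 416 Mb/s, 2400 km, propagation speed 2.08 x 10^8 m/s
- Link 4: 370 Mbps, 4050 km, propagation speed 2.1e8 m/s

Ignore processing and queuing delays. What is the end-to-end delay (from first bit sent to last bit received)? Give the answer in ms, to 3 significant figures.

L = 576 × 8 = 4608 bits.
Transmission delays (L/R per hop): 0.00155152, 0.00022478, 0.0110769, 0.0124541 ms; sum = 0.0253073 ms.
Propagation delays (d/s per hop): 16, 17.5, 11.5385, 19.2857 ms; sum = 64.3242 ms.
End-to-end = 64.3 ms.

64.3 ms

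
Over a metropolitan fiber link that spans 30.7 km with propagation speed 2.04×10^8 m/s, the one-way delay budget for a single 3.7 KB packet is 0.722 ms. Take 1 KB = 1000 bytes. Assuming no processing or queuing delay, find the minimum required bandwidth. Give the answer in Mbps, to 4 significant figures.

L = 29600 bits.
Propagation delay = 30700 / 204000000 = 0.15049 ms.
Transmission budget = 0.722 − 0.15049 = 0.57151 ms.
R ≥ L / t_tx = 29600 bits / 0.00057151 s = 51.79 Mbps.

51.79 Mbps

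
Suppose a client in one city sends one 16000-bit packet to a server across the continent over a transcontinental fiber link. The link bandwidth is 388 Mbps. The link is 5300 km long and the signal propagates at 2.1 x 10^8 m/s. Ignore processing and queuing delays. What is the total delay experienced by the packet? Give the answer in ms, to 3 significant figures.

Transmission delay = L/R = 16000 / 388000000 = 0.0412371 ms.
Propagation delay = d/s = 5300000 m / 210000000 m/s = 25.2381 ms.
Total = 25.3 ms.

25.3 ms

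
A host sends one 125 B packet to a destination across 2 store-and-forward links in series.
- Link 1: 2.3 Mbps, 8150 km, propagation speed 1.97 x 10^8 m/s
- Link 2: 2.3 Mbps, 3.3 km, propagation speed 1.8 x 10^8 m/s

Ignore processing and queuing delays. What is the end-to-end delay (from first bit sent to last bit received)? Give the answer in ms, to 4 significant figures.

42.26 ms

L = 125 × 8 = 1000 bits.
Transmission delay per hop = L/R = 1000/2300000 = 0.434783 ms; 2 hops → 0.869565 ms.
Propagation delays (d/s per hop): 41.3706, 0.0183333 ms; sum = 41.3889 ms.
End-to-end = 42.26 ms.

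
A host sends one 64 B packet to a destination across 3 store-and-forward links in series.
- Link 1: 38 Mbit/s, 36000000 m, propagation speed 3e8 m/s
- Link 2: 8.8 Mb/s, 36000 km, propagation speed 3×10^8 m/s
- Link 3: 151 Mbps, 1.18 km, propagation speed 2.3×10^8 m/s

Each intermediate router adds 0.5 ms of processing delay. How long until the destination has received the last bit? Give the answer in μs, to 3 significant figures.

L = 64 × 8 = 512 bits.
Transmission delays (L/R per hop): 13.4737, 58.1818, 3.39073 μs; sum = 75.0462 μs.
Propagation delays (d/s per hop): 120000, 120000, 5.13043 μs; sum = 240005 μs.
Processing at 2 router(s): 2 × 0.5 ms = 1000 μs.
End-to-end = 241000 μs.

241000 μs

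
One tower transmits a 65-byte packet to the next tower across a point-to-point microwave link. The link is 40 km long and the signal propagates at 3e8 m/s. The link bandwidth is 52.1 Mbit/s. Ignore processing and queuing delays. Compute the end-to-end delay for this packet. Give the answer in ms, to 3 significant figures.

0.143 ms

L = 65 × 8 = 520 bits.
Transmission delay = L/R = 520 / 52100000 = 0.00998081 ms.
Propagation delay = d/s = 40000 m / 300000000 m/s = 0.133333 ms.
Total = 0.143 ms.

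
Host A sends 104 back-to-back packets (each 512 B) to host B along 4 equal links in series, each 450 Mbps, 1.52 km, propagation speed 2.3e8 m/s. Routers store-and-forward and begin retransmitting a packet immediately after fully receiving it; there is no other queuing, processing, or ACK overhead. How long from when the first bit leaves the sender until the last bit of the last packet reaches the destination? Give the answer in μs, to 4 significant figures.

1000 μs

Per-hop transmission t_tx = L/R = 4096/450000000 = 9.10222 μs.
Per-hop propagation t_prop = 1520/2.3e+08 = 6.6087 μs.
Pipeline fill: first packet needs 4·t_tx to clear all hops; remaining 103 packets each add one t_tx.
Total = (4+104-1)·t_tx + 4·t_prop = 107·9.10222 + 4·6.6087 = 1000 μs.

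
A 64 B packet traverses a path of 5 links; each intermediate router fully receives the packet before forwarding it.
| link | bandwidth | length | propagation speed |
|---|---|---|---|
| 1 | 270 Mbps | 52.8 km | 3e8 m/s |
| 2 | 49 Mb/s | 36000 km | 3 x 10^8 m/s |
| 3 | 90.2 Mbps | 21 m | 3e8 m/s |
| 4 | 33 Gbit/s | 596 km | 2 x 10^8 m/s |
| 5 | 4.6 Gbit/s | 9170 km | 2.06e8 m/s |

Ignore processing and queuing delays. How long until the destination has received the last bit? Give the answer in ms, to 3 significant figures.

168 ms

L = 64 × 8 = 512 bits.
Transmission delays (L/R per hop): 0.0018963, 0.010449, 0.00567627, 1.55152e-05, 0.000111304 ms; sum = 0.0181484 ms.
Propagation delays (d/s per hop): 0.176, 120, 7e-05, 2.98, 44.5146 ms; sum = 167.671 ms.
End-to-end = 168 ms.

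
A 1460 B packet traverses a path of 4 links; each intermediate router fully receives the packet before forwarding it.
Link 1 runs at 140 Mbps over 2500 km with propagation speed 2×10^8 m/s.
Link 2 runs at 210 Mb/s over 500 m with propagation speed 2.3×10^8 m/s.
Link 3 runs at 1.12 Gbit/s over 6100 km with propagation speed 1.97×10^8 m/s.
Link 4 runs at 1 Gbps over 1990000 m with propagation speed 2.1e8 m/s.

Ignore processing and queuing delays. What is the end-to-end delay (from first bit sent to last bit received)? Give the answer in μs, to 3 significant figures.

L = 1460 × 8 = 11680 bits.
Transmission delays (L/R per hop): 83.4286, 55.619, 10.4286, 11.68 μs; sum = 161.156 μs.
Propagation delays (d/s per hop): 12500, 2.17391, 30964.5, 9476.19 μs; sum = 52942.8 μs.
End-to-end = 53100 μs.

53100 μs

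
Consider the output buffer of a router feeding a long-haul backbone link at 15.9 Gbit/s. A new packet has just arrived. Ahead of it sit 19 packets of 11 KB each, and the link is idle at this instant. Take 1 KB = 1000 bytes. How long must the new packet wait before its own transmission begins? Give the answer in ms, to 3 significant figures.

0.105 ms

Each queued packet: L/R = 88000/15900000000 = 0.00553459 ms.
19 queued → 0.105157 ms.
Queuing delay = 0.105 ms.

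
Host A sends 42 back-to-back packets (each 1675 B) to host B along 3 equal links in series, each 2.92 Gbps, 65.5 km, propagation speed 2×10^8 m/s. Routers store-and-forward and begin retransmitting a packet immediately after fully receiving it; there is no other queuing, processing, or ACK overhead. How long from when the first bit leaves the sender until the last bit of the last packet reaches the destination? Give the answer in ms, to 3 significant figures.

1.18 ms

Per-hop transmission t_tx = L/R = 13400/2920000000 = 0.00458904 ms.
Per-hop propagation t_prop = 65500/200000000 = 0.3275 ms.
Pipeline fill: first packet needs 3·t_tx to clear all hops; remaining 41 packets each add one t_tx.
Total = (3+42-1)·t_tx + 3·t_prop = 44·0.00458904 + 3·0.3275 = 1.18 ms.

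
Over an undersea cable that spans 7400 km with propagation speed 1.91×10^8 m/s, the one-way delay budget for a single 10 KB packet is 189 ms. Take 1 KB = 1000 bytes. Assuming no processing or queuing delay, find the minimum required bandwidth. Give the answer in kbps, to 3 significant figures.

532 kbps

L = 80000 bits.
Propagation delay = 7400000 / 191000000 = 38.7435 ms.
Transmission budget = 189 − 38.7435 = 150.257 ms.
R ≥ L / t_tx = 80000 bits / 0.150257 s = 532 kbps.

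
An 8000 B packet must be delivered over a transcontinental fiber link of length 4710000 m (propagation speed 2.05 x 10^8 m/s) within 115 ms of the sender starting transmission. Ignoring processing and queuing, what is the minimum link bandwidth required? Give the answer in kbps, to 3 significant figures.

L = 64000 bits.
Propagation delay = 4710000 / 2.05e+08 = 22.9756 ms.
Transmission budget = 115 − 22.9756 = 92.0244 ms.
R ≥ L / t_tx = 64000 bits / 0.0920244 s = 695 kbps.

695 kbps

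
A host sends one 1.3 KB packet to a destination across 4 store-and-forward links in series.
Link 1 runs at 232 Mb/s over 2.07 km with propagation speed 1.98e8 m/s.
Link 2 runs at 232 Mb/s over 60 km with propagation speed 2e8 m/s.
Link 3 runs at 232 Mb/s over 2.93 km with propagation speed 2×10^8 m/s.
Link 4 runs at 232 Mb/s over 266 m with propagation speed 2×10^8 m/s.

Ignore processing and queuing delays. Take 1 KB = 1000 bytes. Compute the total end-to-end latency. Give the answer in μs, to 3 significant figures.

506 μs

L = 10400 bits.
Transmission delay per hop = L/R = 10400/232000000 = 44.8276 μs; 4 hops → 179.31 μs.
Propagation delays (d/s per hop): 10.4545, 300, 14.65, 1.33 μs; sum = 326.435 μs.
End-to-end = 506 μs.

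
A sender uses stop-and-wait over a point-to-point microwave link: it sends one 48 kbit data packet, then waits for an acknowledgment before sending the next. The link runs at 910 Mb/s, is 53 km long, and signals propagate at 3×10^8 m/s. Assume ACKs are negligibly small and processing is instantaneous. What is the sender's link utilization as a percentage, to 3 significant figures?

t_tx = L/R = 48000/910000000 = 5.27473e-05 s.
t_prop = 53000/300000000 = 0.000176667 s; RTT = 0.000353333 s.
Cycle = t_tx + RTT = 0.000406081 s.
Utilization = t_tx / cycle = 5.27473e-05/0.000406081 = 13.0 %.

13.0 %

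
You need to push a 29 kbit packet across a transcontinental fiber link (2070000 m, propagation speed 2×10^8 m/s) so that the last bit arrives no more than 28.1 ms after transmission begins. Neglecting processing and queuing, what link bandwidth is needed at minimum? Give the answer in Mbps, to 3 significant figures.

1.63 Mbps

Propagation delay = 2070000 / 200000000 = 10.35 ms.
Transmission budget = 28.1 − 10.35 = 17.75 ms.
R ≥ L / t_tx = 29000 bits / 0.01775 s = 1.63 Mbps.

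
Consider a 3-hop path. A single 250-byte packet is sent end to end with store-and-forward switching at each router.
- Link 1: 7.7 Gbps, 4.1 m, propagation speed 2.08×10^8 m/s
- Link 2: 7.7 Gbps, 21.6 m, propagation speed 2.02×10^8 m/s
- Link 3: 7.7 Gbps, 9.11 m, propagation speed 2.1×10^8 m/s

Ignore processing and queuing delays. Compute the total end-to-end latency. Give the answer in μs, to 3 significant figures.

L = 250 × 8 = 2000 bits.
Transmission delay per hop = L/R = 2000/7700000000 = 0.25974 μs; 3 hops → 0.779221 μs.
Propagation delays (d/s per hop): 0.0197115, 0.106931, 0.043381 μs; sum = 0.170023 μs.
End-to-end = 0.949 μs.

0.949 μs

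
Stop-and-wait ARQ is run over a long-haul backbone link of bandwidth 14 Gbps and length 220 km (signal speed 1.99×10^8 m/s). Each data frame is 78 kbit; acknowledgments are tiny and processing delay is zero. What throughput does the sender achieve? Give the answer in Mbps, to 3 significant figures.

35.2 Mbps

t_tx = L/R = 78000/14000000000 = 5.57143e-06 s.
t_prop = 220000/199000000 = 0.00110553 s; RTT = 0.00221106 s.
Cycle = t_tx + RTT = 0.00221663 s.
Throughput = L / cycle = 78000 / 0.00221663 = 35.2 Mbps.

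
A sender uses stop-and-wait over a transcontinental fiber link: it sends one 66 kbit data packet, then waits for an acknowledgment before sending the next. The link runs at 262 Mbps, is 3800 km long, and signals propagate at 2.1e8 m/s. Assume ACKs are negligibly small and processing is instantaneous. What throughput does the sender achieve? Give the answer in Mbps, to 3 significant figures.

t_tx = L/R = 66000/262000000 = 0.000251908 s.
t_prop = 3800000/210000000 = 0.0180952 s; RTT = 0.0361905 s.
Cycle = t_tx + RTT = 0.0364424 s.
Throughput = L / cycle = 66000 / 0.0364424 = 1.81 Mbps.

1.81 Mbps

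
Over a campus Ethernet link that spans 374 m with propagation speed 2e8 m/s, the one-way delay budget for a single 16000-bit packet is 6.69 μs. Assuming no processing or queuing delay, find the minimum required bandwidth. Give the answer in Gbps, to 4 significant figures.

Propagation delay = 374 / 200000000 = 1.87 μs.
Transmission budget = 6.69 − 1.87 = 4.82 μs.
R ≥ L / t_tx = 16000 bits / 4.82e-06 s = 3.320 Gbps.

3.320 Gbps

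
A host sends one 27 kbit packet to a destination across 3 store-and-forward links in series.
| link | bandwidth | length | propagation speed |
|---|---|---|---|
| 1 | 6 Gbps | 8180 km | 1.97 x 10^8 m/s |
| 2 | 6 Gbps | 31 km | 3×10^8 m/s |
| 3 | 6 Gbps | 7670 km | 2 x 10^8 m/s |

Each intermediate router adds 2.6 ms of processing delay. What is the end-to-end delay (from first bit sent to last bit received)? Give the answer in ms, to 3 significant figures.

85.2 ms

L = 27000 bits.
Transmission delay per hop = L/R = 27000/6000000000 = 0.0045 ms; 3 hops → 0.0135 ms.
Propagation delays (d/s per hop): 41.5228, 0.103333, 38.35 ms; sum = 79.9762 ms.
Processing at 2 router(s): 2 × 2.6 ms = 5.2 ms.
End-to-end = 85.2 ms.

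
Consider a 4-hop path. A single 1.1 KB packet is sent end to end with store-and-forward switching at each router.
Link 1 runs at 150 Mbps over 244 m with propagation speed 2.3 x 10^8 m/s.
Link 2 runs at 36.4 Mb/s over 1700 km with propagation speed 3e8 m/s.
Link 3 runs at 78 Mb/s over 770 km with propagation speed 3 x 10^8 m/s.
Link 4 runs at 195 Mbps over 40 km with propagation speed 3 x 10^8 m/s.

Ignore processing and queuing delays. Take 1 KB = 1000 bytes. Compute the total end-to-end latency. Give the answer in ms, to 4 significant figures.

8.826 ms

L = 8800 bits.
Transmission delays (L/R per hop): 0.0586667, 0.241758, 0.112821, 0.0451282 ms; sum = 0.458374 ms.
Propagation delays (d/s per hop): 0.00106087, 5.66667, 2.56667, 0.133333 ms; sum = 8.36773 ms.
End-to-end = 8.826 ms.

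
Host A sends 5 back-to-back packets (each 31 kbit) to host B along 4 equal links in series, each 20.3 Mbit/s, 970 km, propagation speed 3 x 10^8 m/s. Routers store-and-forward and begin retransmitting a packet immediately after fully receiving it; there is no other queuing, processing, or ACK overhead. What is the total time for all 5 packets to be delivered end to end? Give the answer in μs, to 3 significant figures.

Per-hop transmission t_tx = L/R = 31000/20300000 = 1527.09 μs.
Per-hop propagation t_prop = 970000/300000000 = 3233.33 μs.
Pipeline fill: first packet needs 4·t_tx to clear all hops; remaining 4 packets each add one t_tx.
Total = (4+5-1)·t_tx + 4·t_prop = 8·1527.09 + 4·3233.33 = 25200 μs.

25200 μs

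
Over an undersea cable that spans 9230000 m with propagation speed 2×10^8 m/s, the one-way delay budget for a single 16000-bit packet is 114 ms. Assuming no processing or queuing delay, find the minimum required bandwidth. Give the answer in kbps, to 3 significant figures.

Propagation delay = 9230000 / 200000000 = 46.15 ms.
Transmission budget = 114 − 46.15 = 67.85 ms.
R ≥ L / t_tx = 16000 bits / 0.06785 s = 236 kbps.

236 kbps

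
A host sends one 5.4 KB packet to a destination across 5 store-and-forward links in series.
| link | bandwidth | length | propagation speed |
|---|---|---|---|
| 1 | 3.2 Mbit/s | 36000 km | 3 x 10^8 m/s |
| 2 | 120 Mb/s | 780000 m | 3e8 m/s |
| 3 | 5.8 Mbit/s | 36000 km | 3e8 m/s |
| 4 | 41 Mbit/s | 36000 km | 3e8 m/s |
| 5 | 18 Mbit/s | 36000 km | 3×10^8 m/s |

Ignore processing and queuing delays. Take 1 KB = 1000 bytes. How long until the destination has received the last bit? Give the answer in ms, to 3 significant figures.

L = 43200 bits.
Transmission delays (L/R per hop): 13.5, 0.36, 7.44828, 1.05366, 2.4 ms; sum = 24.7619 ms.
Propagation delays (d/s per hop): 120, 2.6, 120, 120, 120 ms; sum = 482.6 ms.
End-to-end = 507 ms.

507 ms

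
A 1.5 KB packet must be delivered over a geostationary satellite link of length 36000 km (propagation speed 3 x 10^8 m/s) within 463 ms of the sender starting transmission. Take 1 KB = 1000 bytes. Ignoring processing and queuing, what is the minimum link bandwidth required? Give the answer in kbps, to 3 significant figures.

L = 12000 bits.
Propagation delay = 36000000 / 300000000 = 120 ms.
Transmission budget = 463 − 120 = 343 ms.
R ≥ L / t_tx = 12000 bits / 0.343 s = 35.0 kbps.

35.0 kbps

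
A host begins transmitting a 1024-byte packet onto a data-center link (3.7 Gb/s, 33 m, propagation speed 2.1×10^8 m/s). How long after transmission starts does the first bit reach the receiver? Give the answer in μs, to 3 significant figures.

First bit experiences only propagation delay: d/s = 33/210000000 = 0.157 μs.

0.157 μs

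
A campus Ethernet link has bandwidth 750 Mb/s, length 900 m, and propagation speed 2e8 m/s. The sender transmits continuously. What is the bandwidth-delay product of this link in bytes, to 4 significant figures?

421.9 bytes

Propagation delay = 900 / 200000000 = 4.5e-06 s.
BDP = R × t_prop = 750000000 × 4.5e-06 = 3375 bits.
In bytes: 3375/8 = 421.9 bytes.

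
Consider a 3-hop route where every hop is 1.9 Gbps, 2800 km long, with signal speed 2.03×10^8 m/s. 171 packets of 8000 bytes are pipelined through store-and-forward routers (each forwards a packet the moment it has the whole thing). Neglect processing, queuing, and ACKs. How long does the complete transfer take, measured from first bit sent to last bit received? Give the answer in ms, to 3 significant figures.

47.2 ms

Per-hop transmission t_tx = L/R = 64000/1900000000 = 0.0336842 ms.
Per-hop propagation t_prop = 2800000/2.03e+08 = 13.7931 ms.
Pipeline fill: first packet needs 3·t_tx to clear all hops; remaining 170 packets each add one t_tx.
Total = (3+171-1)·t_tx + 3·t_prop = 173·0.0336842 + 3·13.7931 = 47.2 ms.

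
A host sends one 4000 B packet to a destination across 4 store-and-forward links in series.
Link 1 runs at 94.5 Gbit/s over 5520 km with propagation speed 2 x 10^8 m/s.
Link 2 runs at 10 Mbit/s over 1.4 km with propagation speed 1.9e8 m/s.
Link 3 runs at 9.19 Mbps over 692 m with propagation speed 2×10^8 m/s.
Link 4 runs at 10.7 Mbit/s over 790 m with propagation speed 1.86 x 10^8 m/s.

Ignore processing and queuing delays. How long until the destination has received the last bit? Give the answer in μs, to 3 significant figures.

37300 μs

L = 4000 × 8 = 32000 bits.
Transmission delays (L/R per hop): 0.338624, 3200, 3482.05, 2990.65 μs; sum = 9673.04 μs.
Propagation delays (d/s per hop): 27600, 7.36842, 3.46, 4.24731 μs; sum = 27615.1 μs.
End-to-end = 37300 μs.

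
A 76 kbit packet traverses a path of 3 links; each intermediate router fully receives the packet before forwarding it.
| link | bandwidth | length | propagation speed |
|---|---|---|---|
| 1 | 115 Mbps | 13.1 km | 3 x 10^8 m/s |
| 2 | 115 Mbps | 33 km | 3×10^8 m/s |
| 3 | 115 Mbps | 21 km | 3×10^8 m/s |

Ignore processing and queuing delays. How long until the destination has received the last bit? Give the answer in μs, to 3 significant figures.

L = 76000 bits.
Transmission delay per hop = L/R = 76000/115000000 = 660.87 μs; 3 hops → 1982.61 μs.
Propagation delays (d/s per hop): 43.6667, 110, 70 μs; sum = 223.667 μs.
End-to-end = 2210 μs.

2210 μs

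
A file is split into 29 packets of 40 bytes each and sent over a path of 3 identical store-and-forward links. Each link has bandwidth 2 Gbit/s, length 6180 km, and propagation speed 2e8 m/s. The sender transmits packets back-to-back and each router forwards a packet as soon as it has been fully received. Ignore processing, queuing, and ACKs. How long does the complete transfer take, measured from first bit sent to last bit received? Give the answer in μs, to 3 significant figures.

92700 μs

Per-hop transmission t_tx = L/R = 320/2000000000 = 0.16 μs.
Per-hop propagation t_prop = 6180000/200000000 = 30900 μs.
Pipeline fill: first packet needs 3·t_tx to clear all hops; remaining 28 packets each add one t_tx.
Total = (3+29-1)·t_tx + 3·t_prop = 31·0.16 + 3·30900 = 92700 μs.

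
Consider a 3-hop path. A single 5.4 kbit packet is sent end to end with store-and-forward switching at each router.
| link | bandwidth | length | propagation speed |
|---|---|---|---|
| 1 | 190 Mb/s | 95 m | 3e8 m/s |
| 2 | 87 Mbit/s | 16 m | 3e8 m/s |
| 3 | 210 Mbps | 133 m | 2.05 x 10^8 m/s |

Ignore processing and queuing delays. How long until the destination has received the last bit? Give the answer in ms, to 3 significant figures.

0.117 ms

L = 5400 bits.
Transmission delays (L/R per hop): 0.0284211, 0.062069, 0.0257143 ms; sum = 0.116204 ms.
Propagation delays (d/s per hop): 0.000316667, 5.33333e-05, 0.00064878 ms; sum = 0.00101878 ms.
End-to-end = 0.117 ms.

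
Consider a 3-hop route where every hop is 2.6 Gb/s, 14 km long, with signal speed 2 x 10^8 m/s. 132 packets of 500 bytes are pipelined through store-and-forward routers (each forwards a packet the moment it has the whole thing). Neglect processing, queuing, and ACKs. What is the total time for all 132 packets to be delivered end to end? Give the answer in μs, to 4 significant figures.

416.2 μs

Per-hop transmission t_tx = L/R = 4000/2600000000 = 1.53846 μs.
Per-hop propagation t_prop = 14000/200000000 = 70 μs.
Pipeline fill: first packet needs 3·t_tx to clear all hops; remaining 131 packets each add one t_tx.
Total = (3+132-1)·t_tx + 3·t_prop = 134·1.53846 + 3·70 = 416.2 μs.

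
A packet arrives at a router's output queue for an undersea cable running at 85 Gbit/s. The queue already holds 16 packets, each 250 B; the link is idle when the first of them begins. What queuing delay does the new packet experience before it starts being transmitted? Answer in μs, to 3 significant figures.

0.376 μs

Each queued packet: L/R = 2000/85000000000 = 0.0235294 μs.
16 queued → 0.376471 μs.
Queuing delay = 0.376 μs.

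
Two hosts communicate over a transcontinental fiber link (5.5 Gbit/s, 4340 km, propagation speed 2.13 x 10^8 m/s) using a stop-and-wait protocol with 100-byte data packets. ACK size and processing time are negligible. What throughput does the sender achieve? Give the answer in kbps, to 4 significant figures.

19.63 kbps

t_tx = L/R = 800/5500000000 = 1.45455e-07 s.
t_prop = 4340000/213000000 = 0.0203756 s; RTT = 0.0407512 s.
Cycle = t_tx + RTT = 0.0407513 s.
Throughput = L / cycle = 800 / 0.0407513 = 19.63 kbps.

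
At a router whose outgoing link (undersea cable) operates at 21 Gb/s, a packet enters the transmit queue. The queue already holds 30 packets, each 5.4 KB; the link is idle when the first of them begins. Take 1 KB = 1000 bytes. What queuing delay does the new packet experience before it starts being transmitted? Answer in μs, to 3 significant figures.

Each queued packet: L/R = 43200/21000000000 = 2.05714 μs.
30 queued → 61.7143 μs.
Queuing delay = 61.7 μs.

61.7 μs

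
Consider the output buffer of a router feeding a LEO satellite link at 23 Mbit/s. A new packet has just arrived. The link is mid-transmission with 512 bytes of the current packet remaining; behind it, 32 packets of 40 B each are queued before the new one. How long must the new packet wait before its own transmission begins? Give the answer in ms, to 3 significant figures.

Each queued packet: L/R = 320/23000000 = 0.013913 ms.
32 queued → 0.445217 ms.
Plus remaining 4096 bits of current packet: 0.178087 ms.
Queuing delay = 0.623 ms.

0.623 ms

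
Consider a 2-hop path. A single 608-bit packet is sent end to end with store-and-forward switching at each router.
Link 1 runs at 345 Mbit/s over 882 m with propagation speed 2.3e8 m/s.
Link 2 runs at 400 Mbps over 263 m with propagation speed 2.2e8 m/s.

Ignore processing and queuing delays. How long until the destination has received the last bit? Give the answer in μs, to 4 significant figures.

Transmission delays (L/R per hop): 1.76232, 1.52 μs; sum = 3.28232 μs.
Propagation delays (d/s per hop): 3.83478, 1.19545 μs; sum = 5.03024 μs.
End-to-end = 8.313 μs.

8.313 μs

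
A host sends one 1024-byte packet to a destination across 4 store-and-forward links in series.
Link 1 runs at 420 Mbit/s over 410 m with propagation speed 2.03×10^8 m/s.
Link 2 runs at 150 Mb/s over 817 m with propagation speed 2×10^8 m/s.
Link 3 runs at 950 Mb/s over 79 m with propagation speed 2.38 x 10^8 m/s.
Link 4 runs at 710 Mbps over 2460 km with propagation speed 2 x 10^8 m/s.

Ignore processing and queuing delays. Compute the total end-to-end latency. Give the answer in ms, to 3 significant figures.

L = 1024 × 8 = 8192 bits.
Transmission delays (L/R per hop): 0.0195048, 0.0546133, 0.00862316, 0.011538 ms; sum = 0.0942793 ms.
Propagation delays (d/s per hop): 0.0020197, 0.004085, 0.000331933, 12.3 ms; sum = 12.3064 ms.
End-to-end = 12.4 ms.

12.4 ms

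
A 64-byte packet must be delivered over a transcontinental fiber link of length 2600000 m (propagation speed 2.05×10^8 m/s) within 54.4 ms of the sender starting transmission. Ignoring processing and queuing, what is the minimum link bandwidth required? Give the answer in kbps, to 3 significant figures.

12.3 kbps

L = 512 bits.
Propagation delay = 2600000 / 2.05e+08 = 12.6829 ms.
Transmission budget = 54.4 − 12.6829 = 41.7171 ms.
R ≥ L / t_tx = 512 bits / 0.0417171 s = 12.3 kbps.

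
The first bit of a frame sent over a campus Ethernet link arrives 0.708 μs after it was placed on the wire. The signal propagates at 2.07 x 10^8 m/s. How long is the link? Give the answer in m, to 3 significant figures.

147 m

d = s × t_prop = 2.07e+08 × 7.08e-07 = 147 m.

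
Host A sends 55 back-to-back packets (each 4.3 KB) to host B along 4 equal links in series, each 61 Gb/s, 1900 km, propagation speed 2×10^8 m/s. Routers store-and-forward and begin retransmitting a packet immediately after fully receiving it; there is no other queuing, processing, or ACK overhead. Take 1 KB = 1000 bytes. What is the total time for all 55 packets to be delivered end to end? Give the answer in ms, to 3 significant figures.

38.0 ms

Per-hop transmission t_tx = L/R = 34400/61000000000 = 0.000563934 ms.
Per-hop propagation t_prop = 1900000/200000000 = 9.5 ms.
Pipeline fill: first packet needs 4·t_tx to clear all hops; remaining 54 packets each add one t_tx.
Total = (4+55-1)·t_tx + 4·t_prop = 58·0.000563934 + 4·9.5 = 38.0 ms.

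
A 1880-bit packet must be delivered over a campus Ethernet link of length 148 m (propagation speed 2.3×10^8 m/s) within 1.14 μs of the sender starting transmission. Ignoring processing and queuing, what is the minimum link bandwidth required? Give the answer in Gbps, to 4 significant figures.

3.786 Gbps

Propagation delay = 148 / 2.3e+08 = 0.643478 μs.
Transmission budget = 1.14 − 0.643478 = 0.496522 μs.
R ≥ L / t_tx = 1880 bits / 4.96522e-07 s = 3.786 Gbps.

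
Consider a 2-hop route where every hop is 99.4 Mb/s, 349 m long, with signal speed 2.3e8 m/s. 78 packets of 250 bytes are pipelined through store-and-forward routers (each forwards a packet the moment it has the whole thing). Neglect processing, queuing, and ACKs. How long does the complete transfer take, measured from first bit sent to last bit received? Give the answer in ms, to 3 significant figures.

Per-hop transmission t_tx = L/R = 2000/99400000 = 0.0201207 ms.
Per-hop propagation t_prop = 349/2.3e+08 = 0.00151739 ms.
Pipeline fill: first packet needs 2·t_tx to clear all hops; remaining 77 packets each add one t_tx.
Total = (2+78-1)·t_tx + 2·t_prop = 79·0.0201207 + 2·0.00151739 = 1.59 ms.

1.59 ms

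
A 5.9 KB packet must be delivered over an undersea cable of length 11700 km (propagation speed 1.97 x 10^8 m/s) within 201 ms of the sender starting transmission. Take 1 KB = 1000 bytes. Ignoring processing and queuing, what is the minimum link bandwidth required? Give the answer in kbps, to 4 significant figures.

333.3 kbps

L = 47200 bits.
Propagation delay = 11700000 / 197000000 = 59.3909 ms.
Transmission budget = 201 − 59.3909 = 141.609 ms.
R ≥ L / t_tx = 47200 bits / 0.141609 s = 333.3 kbps.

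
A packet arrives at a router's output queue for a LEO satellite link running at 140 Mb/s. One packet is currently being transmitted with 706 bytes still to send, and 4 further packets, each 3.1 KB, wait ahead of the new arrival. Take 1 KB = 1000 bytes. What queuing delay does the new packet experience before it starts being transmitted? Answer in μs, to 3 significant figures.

749 μs

Each queued packet: L/R = 24800/140000000 = 177.143 μs.
4 queued → 708.571 μs.
Plus remaining 5648 bits of current packet: 40.3429 μs.
Queuing delay = 749 μs.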